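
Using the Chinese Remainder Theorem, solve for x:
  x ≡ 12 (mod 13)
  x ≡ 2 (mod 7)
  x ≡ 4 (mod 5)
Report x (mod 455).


Moduli 13, 7, 5 are pairwise coprime; by CRT there is a unique solution modulo M = 13 · 7 · 5 = 455.
Solve pairwise, accumulating the modulus:
  Start with x ≡ 12 (mod 13).
  Combine with x ≡ 2 (mod 7): since gcd(13, 7) = 1, we get a unique residue mod 91.
    Write x = 12 + 13·t and substitute into x ≡ 2 (mod 7): 13·t ≡ 2 − 12 = -10 (mod 7).
    Reduce coefficients mod 7: 6·t ≡ 4 (mod 7).
    The inverse of 6 mod 7 is 6 (since 6·6 = 36 = 5·7 + 1), so t ≡ 6·4 = 24 ≡ 3 (mod 7).
    Then x = 12 + 13·3 = 51, valid modulo lcm(13, 7) = 91: x ≡ 51 (mod 91).
  Combine with x ≡ 4 (mod 5): since gcd(91, 5) = 1, we get a unique residue mod 455.
    Write x = 51 + 91·t and substitute into x ≡ 4 (mod 5): 91·t ≡ 4 − 51 = -47 (mod 5).
    Reduce coefficients mod 5: 1·t ≡ 3 (mod 5).
    So t ≡ 3 (mod 5).
    Then x = 51 + 91·3 = 324, valid modulo lcm(91, 5) = 455: x ≡ 324 (mod 455).
Verify: 324 mod 13 = 12 ✓, 324 mod 7 = 2 ✓, 324 mod 5 = 4 ✓.

x ≡ 324 (mod 455).


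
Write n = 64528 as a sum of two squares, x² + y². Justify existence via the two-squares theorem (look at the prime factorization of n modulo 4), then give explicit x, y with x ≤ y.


Step 1: Factor n = 64528 = 2^4 · 37 · 109.
Step 2: Check the mod-4 condition on each prime factor: 2 = 2 (special); 37 ≡ 1 (mod 4), exponent 1; 109 ≡ 1 (mod 4), exponent 1.
All primes ≡ 3 (mod 4) appear to even exponent (or don't appear), so by the two-squares theorem n IS expressible as a sum of two squares.
Step 3: Build a representation. Group n = k² · m with k = 4 and m = 37 · 109 = 4033 (a product of primes ≡ 1 (mod 4)); a representation of m scales to one of n via (k·x)² + (k·y)² = k²(x² + y²). Each prime p ≡ 1 (mod 4) is itself a sum of two squares; find a² by testing p − a² for a perfect square:
  37: 37 − 1² = 36 = 6² ⇒ 37 = 1² + 6².
  109: 109 − 1² = 108, 109 − 2² = 105, 109 − 3² = 100 = 10² ⇒ 109 = 3² + 10².
  Combine using the Brahmagupta–Fibonacci identity (a² + b²)(c² + d²) = (ac − bd)² + (ad + bc)² = (ac + bd)² + (ad − bc)²:
  37 · 109 = 4033: from (1² + 6²)(3² + 10²), take (1·3 − 6·10, 1·10 + 6·3) = (3 − 60, 10 + 18) = (-57, 28); dropping signs (only squares matter) gives (57, 28); check 57² + 28² = 3249 + 784 = 4033 ✓.
  Scale by k = 4: (4·57, 4·28) = (228, 112).
Step 4: Order so x ≤ y and verify: 112² + 228² = 12544 + 51984 = 64528 = n. ✓

n = 64528 = 112² + 228² (one valid representation with x ≤ y).


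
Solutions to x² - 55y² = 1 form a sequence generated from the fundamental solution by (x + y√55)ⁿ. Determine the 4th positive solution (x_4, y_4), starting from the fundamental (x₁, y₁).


Step 1: Find the fundamental solution (x₁, y₁) of x² - 55y² = 1.
  Expand √55 as a continued fraction. a₀ = ⌊√55⌋ = 7; iterate m_{k+1} = d_k·a_k − m_k, d_{k+1} = (55 − m_{k+1}²)/d_k, a_{k+1} = ⌊(a₀ + m_{k+1})/d_{k+1}⌋ (starting m₀ = 0, d₀ = 1), with convergents p_k = a_k·p_{k-1} + p_{k-2}, q_k = a_k·q_{k-1} + q_{k-2} (p₋₁ = 1, q₋₁ = 0):
  k = 0: a₀ = 7; p₀/q₀ = 7/1; p₀² − 55·q₀² = 49 − 55 = -6.
  k = 1: m = 7, d = 6, a = ⌊(7 + 7)/6⌋ = 2; p/q = (2·7 + 1)/(2·1 + 0) = 15/2; p² − 55·q² = 225 − 220 = 5.
  k = 2: m = 5, d = 5, a = ⌊(7 + 5)/5⌋ = 2; p/q = (2·15 + 7)/(2·2 + 1) = 37/5; p² − 55·q² = 1369 − 1375 = -6.
  k = 3: m = 5, d = 6, a = ⌊(7 + 5)/6⌋ = 2; p/q = (2·37 + 15)/(2·5 + 2) = 89/12; p² − 55·q² = 7921 − 7920 = 1.
  The first convergent with p² − 55·q² = 1 gives the fundamental solution (x₁, y₁) = (89, 12).
Step 2: Apply the recurrence (x_{n+1}, y_{n+1}) = (x₁x_n + 55y₁y_n, x₁y_n + y₁x_n) repeatedly.
  From (x_1, y_1) = (89, 12): x_2 = 89·89 + 55·12·12 = 15841; y_2 = 89·12 + 12·89 = 2136.
  From (x_2, y_2) = (15841, 2136): x_3 = 89·15841 + 55·12·2136 = 2819609; y_3 = 89·2136 + 12·15841 = 380196.
  From (x_3, y_3) = (2819609, 380196): x_4 = 89·2819609 + 55·12·380196 = 501874561; y_4 = 89·380196 + 12·2819609 = 67672752.
Step 3: Verify x_4² - 55·y_4² = 251878074978942721 - 251878074978942720 = 1 (should be 1). ✓

(x_1, y_1) = (89, 12); (x_4, y_4) = (501874561, 67672752).


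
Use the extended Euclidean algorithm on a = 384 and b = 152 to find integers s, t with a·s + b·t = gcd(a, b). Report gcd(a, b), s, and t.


Euclidean algorithm on (384, 152) — divide until remainder is 0:
  384 = 2 · 152 + 80
  152 = 1 · 80 + 72
  80 = 1 · 72 + 8
  72 = 9 · 8 + 0
gcd(384, 152) = 8.
Track Bezout coefficients alongside the remainders: start with r₀ = 384 = a·1 + b·0 (s = 1, t = 0) and r₁ = 152 = a·0 + b·1 (s = 0, t = 1); each new remainder r_{k+1} = r_{k-1} − q_k·r_k inherits s_{k+1} = s_{k-1} − q_k·s_k, t_{k+1} = t_{k-1} − q_k·t_k, so r_k = a·s_k + b·t_k at every step:
  q = 2: r = 80, s = 1 − 2·0 = 1, t = 0 − 2·1 = -2  (check: 384·1 + 152·(-2) = 80)
  q = 1: r = 72, s = 0 − 1·1 = -1, t = 1 − 1·(-2) = 3  (check: 384·(-1) + 152·3 = 72)
  q = 1: r = 8, s = 1 − 1·(-1) = 2, t = -2 − 1·3 = -5  (check: 384·2 + 152·(-5) = 8)
The row with r = 8 (the gcd) gives the Bezout coefficients s = 2, t = -5.
Result: 384 · (2) + 152 · (-5) = 8.

gcd(384, 152) = 8; s = 2, t = -5 (check: 384·2 + 152·(-5) = 8).


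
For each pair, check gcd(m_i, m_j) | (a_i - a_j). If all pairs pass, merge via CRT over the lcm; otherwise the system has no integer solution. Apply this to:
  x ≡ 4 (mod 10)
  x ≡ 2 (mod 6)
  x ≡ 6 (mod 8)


Moduli 10, 6, 8 are not pairwise coprime, so CRT works modulo lcm(m_i) when all pairwise compatibility conditions hold.
Pairwise compatibility: gcd(m_i, m_j) must divide a_i - a_j for every pair.
Merge one congruence at a time:
  Start: x ≡ 4 (mod 10).
  Combine with x ≡ 2 (mod 6): gcd(10, 6) = 2; 2 - 4 = -2, which IS divisible by 2, so compatible.
    Write x = 4 + 10·t and substitute into x ≡ 2 (mod 6): 10·t ≡ 2 − 4 = -2 (mod 6).
    Divide the congruence (and modulus) by g = 2: 5·t ≡ -1 (mod 3).
    Reduce coefficients mod 3: 2·t ≡ 2 (mod 3).
    The inverse of 2 mod 3 is 2 (since 2·2 = 4 = 1·3 + 1), so t ≡ 2·2 = 4 ≡ 1 (mod 3).
    Then x = 4 + 10·1 = 14, valid modulo lcm(10, 6) = 30: x ≡ 14 (mod 30).
  Combine with x ≡ 6 (mod 8): gcd(30, 8) = 2; 6 - 14 = -8, which IS divisible by 2, so compatible.
    Write x = 14 + 30·t and substitute into x ≡ 6 (mod 8): 30·t ≡ 6 − 14 = -8 (mod 8).
    Divide the congruence (and modulus) by g = 2: 15·t ≡ -4 (mod 4).
    Reduce coefficients mod 4: 3·t ≡ 0 (mod 4).
    The inverse of 3 mod 4 is 3 (since 3·3 = 9 = 2·4 + 1), so t ≡ 3·0 = 0 ≡ 0 (mod 4).
    Then x = 14 + 30·0 = 14, valid modulo lcm(30, 8) = 120: x ≡ 14 (mod 120).
Verify: 14 mod 10 = 4, 14 mod 6 = 2, 14 mod 8 = 6.

x ≡ 14 (mod 120).


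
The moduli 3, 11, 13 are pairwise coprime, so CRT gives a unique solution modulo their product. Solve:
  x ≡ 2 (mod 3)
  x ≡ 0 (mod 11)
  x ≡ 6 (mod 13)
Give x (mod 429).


Moduli 3, 11, 13 are pairwise coprime; by CRT there is a unique solution modulo M = 3 · 11 · 13 = 429.
Solve pairwise, accumulating the modulus:
  Start with x ≡ 2 (mod 3).
  Combine with x ≡ 0 (mod 11): since gcd(3, 11) = 1, we get a unique residue mod 33.
    Write x = 2 + 3·t and substitute into x ≡ 0 (mod 11): 3·t ≡ 0 − 2 = -2 (mod 11).
    Reduce coefficients mod 11: 3·t ≡ 9 (mod 11).
    The inverse of 3 mod 11 is 4 (since 3·4 = 12 = 1·11 + 1), so t ≡ 4·9 = 36 ≡ 3 (mod 11).
    Then x = 2 + 3·3 = 11, valid modulo lcm(3, 11) = 33: x ≡ 11 (mod 33).
  Combine with x ≡ 6 (mod 13): since gcd(33, 13) = 1, we get a unique residue mod 429.
    Write x = 11 + 33·t and substitute into x ≡ 6 (mod 13): 33·t ≡ 6 − 11 = -5 (mod 13).
    Reduce coefficients mod 13: 7·t ≡ 8 (mod 13).
    The inverse of 7 mod 13 is 2 (since 7·2 = 14 = 1·13 + 1), so t ≡ 2·8 = 16 ≡ 3 (mod 13).
    Then x = 11 + 33·3 = 110, valid modulo lcm(33, 13) = 429: x ≡ 110 (mod 429).
Verify: 110 mod 3 = 2 ✓, 110 mod 11 = 0 ✓, 110 mod 13 = 6 ✓.

x ≡ 110 (mod 429).


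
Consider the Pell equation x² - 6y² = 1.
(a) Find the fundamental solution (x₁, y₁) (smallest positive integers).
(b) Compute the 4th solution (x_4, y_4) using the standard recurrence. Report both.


Step 1: Find the fundamental solution (x₁, y₁) of x² - 6y² = 1.
  Expand √6 as a continued fraction. a₀ = ⌊√6⌋ = 2; iterate m_{k+1} = d_k·a_k − m_k, d_{k+1} = (6 − m_{k+1}²)/d_k, a_{k+1} = ⌊(a₀ + m_{k+1})/d_{k+1}⌋ (starting m₀ = 0, d₀ = 1), with convergents p_k = a_k·p_{k-1} + p_{k-2}, q_k = a_k·q_{k-1} + q_{k-2} (p₋₁ = 1, q₋₁ = 0):
  k = 0: a₀ = 2; p₀/q₀ = 2/1; p₀² − 6·q₀² = 4 − 6 = -2.
  k = 1: m = 2, d = 2, a = ⌊(2 + 2)/2⌋ = 2; p/q = (2·2 + 1)/(2·1 + 0) = 5/2; p² − 6·q² = 25 − 24 = 1.
  The first convergent with p² − 6·q² = 1 gives the fundamental solution (x₁, y₁) = (5, 2).
Step 2: Apply the recurrence (x_{n+1}, y_{n+1}) = (x₁x_n + 6y₁y_n, x₁y_n + y₁x_n) repeatedly.
  From (x_1, y_1) = (5, 2): x_2 = 5·5 + 6·2·2 = 49; y_2 = 5·2 + 2·5 = 20.
  From (x_2, y_2) = (49, 20): x_3 = 5·49 + 6·2·20 = 485; y_3 = 5·20 + 2·49 = 198.
  From (x_3, y_3) = (485, 198): x_4 = 5·485 + 6·2·198 = 4801; y_4 = 5·198 + 2·485 = 1960.
Step 3: Verify x_4² - 6·y_4² = 23049601 - 23049600 = 1 (should be 1). ✓

(x_1, y_1) = (5, 2); (x_4, y_4) = (4801, 1960).


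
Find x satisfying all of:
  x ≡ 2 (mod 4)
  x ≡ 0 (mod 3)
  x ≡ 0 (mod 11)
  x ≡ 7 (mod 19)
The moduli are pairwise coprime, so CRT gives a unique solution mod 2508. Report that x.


Product of moduli M = 4 · 3 · 11 · 19 = 2508.
Merge one congruence at a time:
  Start: x ≡ 2 (mod 4).
  Combine with x ≡ 0 (mod 3); new modulus lcm = 12.
    Write x = 2 + 4·t and substitute into x ≡ 0 (mod 3): 4·t ≡ 0 − 2 = -2 (mod 3).
    Reduce coefficients mod 3: 1·t ≡ 1 (mod 3).
    So t ≡ 1 (mod 3).
    Then x = 2 + 4·1 = 6, valid modulo lcm(4, 3) = 12: x ≡ 6 (mod 12).
  Combine with x ≡ 0 (mod 11); new modulus lcm = 132.
    Write x = 6 + 12·t and substitute into x ≡ 0 (mod 11): 12·t ≡ 0 − 6 = -6 (mod 11).
    Reduce coefficients mod 11: 1·t ≡ 5 (mod 11).
    So t ≡ 5 (mod 11).
    Then x = 6 + 12·5 = 66, valid modulo lcm(12, 11) = 132: x ≡ 66 (mod 132).
  Combine with x ≡ 7 (mod 19); new modulus lcm = 2508.
    Write x = 66 + 132·t and substitute into x ≡ 7 (mod 19): 132·t ≡ 7 − 66 = -59 (mod 19).
    Reduce coefficients mod 19: 18·t ≡ 17 (mod 19).
    The inverse of 18 mod 19 is 18 (since 18·18 = 324 = 17·19 + 1), so t ≡ 18·17 = 306 ≡ 2 (mod 19).
    Then x = 66 + 132·2 = 330, valid modulo lcm(132, 19) = 2508: x ≡ 330 (mod 2508).
Verify against each original: 330 mod 4 = 2, 330 mod 3 = 0, 330 mod 11 = 0, 330 mod 19 = 7.

x ≡ 330 (mod 2508).


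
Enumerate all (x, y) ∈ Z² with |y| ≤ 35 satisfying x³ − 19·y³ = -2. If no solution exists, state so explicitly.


The equation is x³ - 19y³ = -2. For fixed y, x³ = 19·y³ − 2, so a solution requires the RHS to be a perfect cube.
Strategy: iterate y from -35 to 35, compute RHS = 19·y³ − 2, and check whether it is a (positive or negative) perfect cube.
Check small values of y:
  y = 0: RHS = -2 is not a perfect cube.
  y = 1: RHS = 17 is not a perfect cube.
  y = -1: RHS = -21 is not a perfect cube.
  y = 2: RHS = 150 is not a perfect cube.
  y = -2: RHS = -154 is not a perfect cube.
  y = 3: RHS = 511 is not a perfect cube.
  y = -3: RHS = -515 is not a perfect cube.
Continuing the search up to |y| = 35 finds no solutions either.
No (x, y) in the scanned range satisfies the equation.

No integer solutions with |y| ≤ 35.


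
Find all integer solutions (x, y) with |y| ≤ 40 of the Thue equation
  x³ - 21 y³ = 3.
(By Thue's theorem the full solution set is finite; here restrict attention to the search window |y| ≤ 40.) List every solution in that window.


The equation is x³ - 21y³ = 3. For fixed y, x³ = 21·y³ + 3, so a solution requires the RHS to be a perfect cube.
Strategy: iterate y from -40 to 40, compute RHS = 21·y³ + 3, and check whether it is a (positive or negative) perfect cube.
Check small values of y:
  y = 0: RHS = 3 is not a perfect cube.
  y = 1: RHS = 24 is not a perfect cube.
  y = -1: RHS = -18 is not a perfect cube.
  y = 2: RHS = 171 is not a perfect cube.
  y = -2: RHS = -165 is not a perfect cube.
  y = 3: RHS = 570 is not a perfect cube.
  y = -3: RHS = -564 is not a perfect cube.
Continuing the search up to |y| = 40 finds no solutions either.
No (x, y) in the scanned range satisfies the equation.

No integer solutions with |y| ≤ 40.


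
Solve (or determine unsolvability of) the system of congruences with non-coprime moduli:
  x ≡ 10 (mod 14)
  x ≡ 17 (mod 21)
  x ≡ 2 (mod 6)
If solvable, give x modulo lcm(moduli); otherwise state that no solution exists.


Moduli 14, 21, 6 are not pairwise coprime, so CRT works modulo lcm(m_i) when all pairwise compatibility conditions hold.
Pairwise compatibility: gcd(m_i, m_j) must divide a_i - a_j for every pair.
Merge one congruence at a time:
  Start: x ≡ 10 (mod 14).
  Combine with x ≡ 17 (mod 21): gcd(14, 21) = 7; 17 - 10 = 7, which IS divisible by 7, so compatible.
    Write x = 10 + 14·t and substitute into x ≡ 17 (mod 21): 14·t ≡ 17 − 10 = 7 (mod 21).
    Divide the congruence (and modulus) by g = 7: 2·t ≡ 1 (mod 3).
    The inverse of 2 mod 3 is 2 (since 2·2 = 4 = 1·3 + 1), so t ≡ 2·1 = 2 ≡ 2 (mod 3).
    Then x = 10 + 14·2 = 38, valid modulo lcm(14, 21) = 42: x ≡ 38 (mod 42).
  Combine with x ≡ 2 (mod 6): gcd(42, 6) = 6; 2 - 38 = -36, which IS divisible by 6, so compatible.
    Write x = 38 + 42·t and substitute into x ≡ 2 (mod 6): 42·t ≡ 2 − 38 = -36 (mod 6).
    Divide the congruence (and modulus) by g = 6: 7·t ≡ -6 (mod 1).
    Modulo 1 every t works; take t = 0.
    Then x = 38 + 42·0 = 38, valid modulo lcm(42, 6) = 42: x ≡ 38 (mod 42).
Verify: 38 mod 14 = 10, 38 mod 21 = 17, 38 mod 6 = 2.

x ≡ 38 (mod 42).


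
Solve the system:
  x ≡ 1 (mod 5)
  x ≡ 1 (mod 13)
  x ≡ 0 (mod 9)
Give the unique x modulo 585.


Moduli 5, 13, 9 are pairwise coprime; by CRT there is a unique solution modulo M = 5 · 13 · 9 = 585.
Solve pairwise, accumulating the modulus:
  Start with x ≡ 1 (mod 5).
  Combine with x ≡ 1 (mod 13): since gcd(5, 13) = 1, we get a unique residue mod 65.
    Write x = 1 + 5·t and substitute into x ≡ 1 (mod 13): 5·t ≡ 1 − 1 = 0 (mod 13).
    The inverse of 5 mod 13 is 8 (since 5·8 = 40 = 3·13 + 1), so t ≡ 8·0 = 0 ≡ 0 (mod 13).
    Then x = 1 + 5·0 = 1, valid modulo lcm(5, 13) = 65: x ≡ 1 (mod 65).
  Combine with x ≡ 0 (mod 9): since gcd(65, 9) = 1, we get a unique residue mod 585.
    Write x = 1 + 65·t and substitute into x ≡ 0 (mod 9): 65·t ≡ 0 − 1 = -1 (mod 9).
    Reduce coefficients mod 9: 2·t ≡ 8 (mod 9).
    The inverse of 2 mod 9 is 5 (since 2·5 = 10 = 1·9 + 1), so t ≡ 5·8 = 40 ≡ 4 (mod 9).
    Then x = 1 + 65·4 = 261, valid modulo lcm(65, 9) = 585: x ≡ 261 (mod 585).
Verify: 261 mod 5 = 1 ✓, 261 mod 13 = 1 ✓, 261 mod 9 = 0 ✓.

x ≡ 261 (mod 585).


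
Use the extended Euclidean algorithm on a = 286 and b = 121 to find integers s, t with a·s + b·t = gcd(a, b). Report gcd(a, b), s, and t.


Euclidean algorithm on (286, 121) — divide until remainder is 0:
  286 = 2 · 121 + 44
  121 = 2 · 44 + 33
  44 = 1 · 33 + 11
  33 = 3 · 11 + 0
gcd(286, 121) = 11.
Track Bezout coefficients alongside the remainders: start with r₀ = 286 = a·1 + b·0 (s = 1, t = 0) and r₁ = 121 = a·0 + b·1 (s = 0, t = 1); each new remainder r_{k+1} = r_{k-1} − q_k·r_k inherits s_{k+1} = s_{k-1} − q_k·s_k, t_{k+1} = t_{k-1} − q_k·t_k, so r_k = a·s_k + b·t_k at every step:
  q = 2: r = 44, s = 1 − 2·0 = 1, t = 0 − 2·1 = -2  (check: 286·1 + 121·(-2) = 44)
  q = 2: r = 33, s = 0 − 2·1 = -2, t = 1 − 2·(-2) = 5  (check: 286·(-2) + 121·5 = 33)
  q = 1: r = 11, s = 1 − 1·(-2) = 3, t = -2 − 1·5 = -7  (check: 286·3 + 121·(-7) = 11)
The row with r = 11 (the gcd) gives the Bezout coefficients s = 3, t = -7.
Result: 286 · (3) + 121 · (-7) = 11.

gcd(286, 121) = 11; s = 3, t = -7 (check: 286·3 + 121·(-7) = 11).


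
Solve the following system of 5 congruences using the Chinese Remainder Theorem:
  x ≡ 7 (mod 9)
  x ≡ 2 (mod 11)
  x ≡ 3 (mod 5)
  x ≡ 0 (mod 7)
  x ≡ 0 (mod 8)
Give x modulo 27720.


Product of moduli M = 9 · 11 · 5 · 7 · 8 = 27720.
Merge one congruence at a time:
  Start: x ≡ 7 (mod 9).
  Combine with x ≡ 2 (mod 11); new modulus lcm = 99.
    Write x = 7 + 9·t and substitute into x ≡ 2 (mod 11): 9·t ≡ 2 − 7 = -5 (mod 11).
    Reduce coefficients mod 11: 9·t ≡ 6 (mod 11).
    The inverse of 9 mod 11 is 5 (since 9·5 = 45 = 4·11 + 1), so t ≡ 5·6 = 30 ≡ 8 (mod 11).
    Then x = 7 + 9·8 = 79, valid modulo lcm(9, 11) = 99: x ≡ 79 (mod 99).
  Combine with x ≡ 3 (mod 5); new modulus lcm = 495.
    Write x = 79 + 99·t and substitute into x ≡ 3 (mod 5): 99·t ≡ 3 − 79 = -76 (mod 5).
    Reduce coefficients mod 5: 4·t ≡ 4 (mod 5).
    The inverse of 4 mod 5 is 4 (since 4·4 = 16 = 3·5 + 1), so t ≡ 4·4 = 16 ≡ 1 (mod 5).
    Then x = 79 + 99·1 = 178, valid modulo lcm(99, 5) = 495: x ≡ 178 (mod 495).
  Combine with x ≡ 0 (mod 7); new modulus lcm = 3465.
    Write x = 178 + 495·t and substitute into x ≡ 0 (mod 7): 495·t ≡ 0 − 178 = -178 (mod 7).
    Reduce coefficients mod 7: 5·t ≡ 4 (mod 7).
    The inverse of 5 mod 7 is 3 (since 5·3 = 15 = 2·7 + 1), so t ≡ 3·4 = 12 ≡ 5 (mod 7).
    Then x = 178 + 495·5 = 2653, valid modulo lcm(495, 7) = 3465: x ≡ 2653 (mod 3465).
  Combine with x ≡ 0 (mod 8); new modulus lcm = 27720.
    Write x = 2653 + 3465·t and substitute into x ≡ 0 (mod 8): 3465·t ≡ 0 − 2653 = -2653 (mod 8).
    Reduce coefficients mod 8: 1·t ≡ 3 (mod 8).
    So t ≡ 3 (mod 8).
    Then x = 2653 + 3465·3 = 13048, valid modulo lcm(3465, 8) = 27720: x ≡ 13048 (mod 27720).
Verify against each original: 13048 mod 9 = 7, 13048 mod 11 = 2, 13048 mod 5 = 3, 13048 mod 7 = 0, 13048 mod 8 = 0.

x ≡ 13048 (mod 27720).


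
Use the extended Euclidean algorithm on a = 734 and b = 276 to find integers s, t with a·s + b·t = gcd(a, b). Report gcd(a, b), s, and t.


Euclidean algorithm on (734, 276) — divide until remainder is 0:
  734 = 2 · 276 + 182
  276 = 1 · 182 + 94
  182 = 1 · 94 + 88
  94 = 1 · 88 + 6
  88 = 14 · 6 + 4
  6 = 1 · 4 + 2
  4 = 2 · 2 + 0
gcd(734, 276) = 2.
Track Bezout coefficients alongside the remainders: start with r₀ = 734 = a·1 + b·0 (s = 1, t = 0) and r₁ = 276 = a·0 + b·1 (s = 0, t = 1); each new remainder r_{k+1} = r_{k-1} − q_k·r_k inherits s_{k+1} = s_{k-1} − q_k·s_k, t_{k+1} = t_{k-1} − q_k·t_k, so r_k = a·s_k + b·t_k at every step:
  q = 2: r = 182, s = 1 − 2·0 = 1, t = 0 − 2·1 = -2  (check: 734·1 + 276·(-2) = 182)
  q = 1: r = 94, s = 0 − 1·1 = -1, t = 1 − 1·(-2) = 3  (check: 734·(-1) + 276·3 = 94)
  q = 1: r = 88, s = 1 − 1·(-1) = 2, t = -2 − 1·3 = -5  (check: 734·2 + 276·(-5) = 88)
  q = 1: r = 6, s = -1 − 1·2 = -3, t = 3 − 1·(-5) = 8  (check: 734·(-3) + 276·8 = 6)
  q = 14: r = 4, s = 2 − 14·(-3) = 44, t = -5 − 14·8 = -117  (check: 734·44 + 276·(-117) = 4)
  q = 1: r = 2, s = -3 − 1·44 = -47, t = 8 − 1·(-117) = 125  (check: 734·(-47) + 276·125 = 2)
The row with r = 2 (the gcd) gives the Bezout coefficients s = -47, t = 125.
Result: 734 · (-47) + 276 · (125) = 2.

gcd(734, 276) = 2; s = -47, t = 125 (check: 734·(-47) + 276·125 = 2).


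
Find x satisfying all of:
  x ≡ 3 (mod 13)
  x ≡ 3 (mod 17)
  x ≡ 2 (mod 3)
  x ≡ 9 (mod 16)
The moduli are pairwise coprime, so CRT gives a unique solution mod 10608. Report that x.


Product of moduli M = 13 · 17 · 3 · 16 = 10608.
Merge one congruence at a time:
  Start: x ≡ 3 (mod 13).
  Combine with x ≡ 3 (mod 17); new modulus lcm = 221.
    Write x = 3 + 13·t and substitute into x ≡ 3 (mod 17): 13·t ≡ 3 − 3 = 0 (mod 17).
    The inverse of 13 mod 17 is 4 (since 13·4 = 52 = 3·17 + 1), so t ≡ 4·0 = 0 ≡ 0 (mod 17).
    Then x = 3 + 13·0 = 3, valid modulo lcm(13, 17) = 221: x ≡ 3 (mod 221).
  Combine with x ≡ 2 (mod 3); new modulus lcm = 663.
    Write x = 3 + 221·t and substitute into x ≡ 2 (mod 3): 221·t ≡ 2 − 3 = -1 (mod 3).
    Reduce coefficients mod 3: 2·t ≡ 2 (mod 3).
    The inverse of 2 mod 3 is 2 (since 2·2 = 4 = 1·3 + 1), so t ≡ 2·2 = 4 ≡ 1 (mod 3).
    Then x = 3 + 221·1 = 224, valid modulo lcm(221, 3) = 663: x ≡ 224 (mod 663).
  Combine with x ≡ 9 (mod 16); new modulus lcm = 10608.
    Write x = 224 + 663·t and substitute into x ≡ 9 (mod 16): 663·t ≡ 9 − 224 = -215 (mod 16).
    Reduce coefficients mod 16: 7·t ≡ 9 (mod 16).
    The inverse of 7 mod 16 is 7 (since 7·7 = 49 = 3·16 + 1), so t ≡ 7·9 = 63 ≡ 15 (mod 16).
    Then x = 224 + 663·15 = 10169, valid modulo lcm(663, 16) = 10608: x ≡ 10169 (mod 10608).
Verify against each original: 10169 mod 13 = 3, 10169 mod 17 = 3, 10169 mod 3 = 2, 10169 mod 16 = 9.

x ≡ 10169 (mod 10608).


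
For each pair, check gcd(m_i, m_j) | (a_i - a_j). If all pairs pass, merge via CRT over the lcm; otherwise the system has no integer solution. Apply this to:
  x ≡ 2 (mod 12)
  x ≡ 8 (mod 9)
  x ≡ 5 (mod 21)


Moduli 12, 9, 21 are not pairwise coprime, so CRT works modulo lcm(m_i) when all pairwise compatibility conditions hold.
Pairwise compatibility: gcd(m_i, m_j) must divide a_i - a_j for every pair.
Merge one congruence at a time:
  Start: x ≡ 2 (mod 12).
  Combine with x ≡ 8 (mod 9): gcd(12, 9) = 3; 8 - 2 = 6, which IS divisible by 3, so compatible.
    Write x = 2 + 12·t and substitute into x ≡ 8 (mod 9): 12·t ≡ 8 − 2 = 6 (mod 9).
    Divide the congruence (and modulus) by g = 3: 4·t ≡ 2 (mod 3).
    Reduce coefficients mod 3: 1·t ≡ 2 (mod 3).
    So t ≡ 2 (mod 3).
    Then x = 2 + 12·2 = 26, valid modulo lcm(12, 9) = 36: x ≡ 26 (mod 36).
  Combine with x ≡ 5 (mod 21): gcd(36, 21) = 3; 5 - 26 = -21, which IS divisible by 3, so compatible.
    Write x = 26 + 36·t and substitute into x ≡ 5 (mod 21): 36·t ≡ 5 − 26 = -21 (mod 21).
    Divide the congruence (and modulus) by g = 3: 12·t ≡ -7 (mod 7).
    Reduce coefficients mod 7: 5·t ≡ 0 (mod 7).
    The inverse of 5 mod 7 is 3 (since 5·3 = 15 = 2·7 + 1), so t ≡ 3·0 = 0 ≡ 0 (mod 7).
    Then x = 26 + 36·0 = 26, valid modulo lcm(36, 21) = 252: x ≡ 26 (mod 252).
Verify: 26 mod 12 = 2, 26 mod 9 = 8, 26 mod 21 = 5.

x ≡ 26 (mod 252).


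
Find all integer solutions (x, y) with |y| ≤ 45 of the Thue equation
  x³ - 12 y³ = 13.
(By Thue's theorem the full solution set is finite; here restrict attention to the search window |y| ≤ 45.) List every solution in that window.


The equation is x³ - 12y³ = 13. For fixed y, x³ = 12·y³ + 13, so a solution requires the RHS to be a perfect cube.
Strategy: iterate y from -45 to 45, compute RHS = 12·y³ + 13, and check whether it is a (positive or negative) perfect cube.
Check small values of y:
  y = 0: RHS = 13 is not a perfect cube.
  y = 1: RHS = 25 is not a perfect cube.
  y = -1: RHS = 1 = (1)³ ⇒ x = 1 works.
  y = 2: RHS = 109 is not a perfect cube.
  y = -2: RHS = -83 is not a perfect cube.
  y = 3: RHS = 337 is not a perfect cube.
  y = -3: RHS = -311 is not a perfect cube.
Continuing the search up to |y| = 45 finds no further solutions beyond those listed.
Collected solutions: (1, -1).

Solutions (with |y| ≤ 45): (1, -1).


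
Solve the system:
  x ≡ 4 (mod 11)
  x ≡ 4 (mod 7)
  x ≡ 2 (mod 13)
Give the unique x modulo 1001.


Moduli 11, 7, 13 are pairwise coprime; by CRT there is a unique solution modulo M = 11 · 7 · 13 = 1001.
Solve pairwise, accumulating the modulus:
  Start with x ≡ 4 (mod 11).
  Combine with x ≡ 4 (mod 7): since gcd(11, 7) = 1, we get a unique residue mod 77.
    Write x = 4 + 11·t and substitute into x ≡ 4 (mod 7): 11·t ≡ 4 − 4 = 0 (mod 7).
    Reduce coefficients mod 7: 4·t ≡ 0 (mod 7).
    The inverse of 4 mod 7 is 2 (since 4·2 = 8 = 1·7 + 1), so t ≡ 2·0 = 0 ≡ 0 (mod 7).
    Then x = 4 + 11·0 = 4, valid modulo lcm(11, 7) = 77: x ≡ 4 (mod 77).
  Combine with x ≡ 2 (mod 13): since gcd(77, 13) = 1, we get a unique residue mod 1001.
    Write x = 4 + 77·t and substitute into x ≡ 2 (mod 13): 77·t ≡ 2 − 4 = -2 (mod 13).
    Reduce coefficients mod 13: 12·t ≡ 11 (mod 13).
    The inverse of 12 mod 13 is 12 (since 12·12 = 144 = 11·13 + 1), so t ≡ 12·11 = 132 ≡ 2 (mod 13).
    Then x = 4 + 77·2 = 158, valid modulo lcm(77, 13) = 1001: x ≡ 158 (mod 1001).
Verify: 158 mod 11 = 4 ✓, 158 mod 7 = 4 ✓, 158 mod 13 = 2 ✓.

x ≡ 158 (mod 1001).


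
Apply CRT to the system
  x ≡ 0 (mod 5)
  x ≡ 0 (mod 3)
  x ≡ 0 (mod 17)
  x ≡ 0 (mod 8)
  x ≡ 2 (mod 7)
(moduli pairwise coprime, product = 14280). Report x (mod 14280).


Product of moduli M = 5 · 3 · 17 · 8 · 7 = 14280.
Merge one congruence at a time:
  Start: x ≡ 0 (mod 5).
  Combine with x ≡ 0 (mod 3); new modulus lcm = 15.
    Write x = 0 + 5·t and substitute into x ≡ 0 (mod 3): 5·t ≡ 0 − 0 = 0 (mod 3).
    Reduce coefficients mod 3: 2·t ≡ 0 (mod 3).
    The inverse of 2 mod 3 is 2 (since 2·2 = 4 = 1·3 + 1), so t ≡ 2·0 = 0 ≡ 0 (mod 3).
    Then x = 0 + 5·0 = 0, valid modulo lcm(5, 3) = 15: x ≡ 0 (mod 15).
  Combine with x ≡ 0 (mod 17); new modulus lcm = 255.
    Write x = 0 + 15·t and substitute into x ≡ 0 (mod 17): 15·t ≡ 0 − 0 = 0 (mod 17).
    The inverse of 15 mod 17 is 8 (since 15·8 = 120 = 7·17 + 1), so t ≡ 8·0 = 0 ≡ 0 (mod 17).
    Then x = 0 + 15·0 = 0, valid modulo lcm(15, 17) = 255: x ≡ 0 (mod 255).
  Combine with x ≡ 0 (mod 8); new modulus lcm = 2040.
    Write x = 0 + 255·t and substitute into x ≡ 0 (mod 8): 255·t ≡ 0 − 0 = 0 (mod 8).
    Reduce coefficients mod 8: 7·t ≡ 0 (mod 8).
    The inverse of 7 mod 8 is 7 (since 7·7 = 49 = 6·8 + 1), so t ≡ 7·0 = 0 ≡ 0 (mod 8).
    Then x = 0 + 255·0 = 0, valid modulo lcm(255, 8) = 2040: x ≡ 0 (mod 2040).
  Combine with x ≡ 2 (mod 7); new modulus lcm = 14280.
    Write x = 0 + 2040·t and substitute into x ≡ 2 (mod 7): 2040·t ≡ 2 − 0 = 2 (mod 7).
    Reduce coefficients mod 7: 3·t ≡ 2 (mod 7).
    The inverse of 3 mod 7 is 5 (since 3·5 = 15 = 2·7 + 1), so t ≡ 5·2 = 10 ≡ 3 (mod 7).
    Then x = 0 + 2040·3 = 6120, valid modulo lcm(2040, 7) = 14280: x ≡ 6120 (mod 14280).
Verify against each original: 6120 mod 5 = 0, 6120 mod 3 = 0, 6120 mod 17 = 0, 6120 mod 8 = 0, 6120 mod 7 = 2.

x ≡ 6120 (mod 14280).


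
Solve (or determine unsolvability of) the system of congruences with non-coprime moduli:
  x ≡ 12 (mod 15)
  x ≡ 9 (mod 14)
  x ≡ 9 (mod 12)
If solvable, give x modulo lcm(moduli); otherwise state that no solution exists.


Moduli 15, 14, 12 are not pairwise coprime, so CRT works modulo lcm(m_i) when all pairwise compatibility conditions hold.
Pairwise compatibility: gcd(m_i, m_j) must divide a_i - a_j for every pair.
Merge one congruence at a time:
  Start: x ≡ 12 (mod 15).
  Combine with x ≡ 9 (mod 14): gcd(15, 14) = 1; 9 - 12 = -3, which IS divisible by 1, so compatible.
    Write x = 12 + 15·t and substitute into x ≡ 9 (mod 14): 15·t ≡ 9 − 12 = -3 (mod 14).
    Reduce coefficients mod 14: 1·t ≡ 11 (mod 14).
    So t ≡ 11 (mod 14).
    Then x = 12 + 15·11 = 177, valid modulo lcm(15, 14) = 210: x ≡ 177 (mod 210).
  Combine with x ≡ 9 (mod 12): gcd(210, 12) = 6; 9 - 177 = -168, which IS divisible by 6, so compatible.
    Write x = 177 + 210·t and substitute into x ≡ 9 (mod 12): 210·t ≡ 9 − 177 = -168 (mod 12).
    Divide the congruence (and modulus) by g = 6: 35·t ≡ -28 (mod 2).
    Reduce coefficients mod 2: 1·t ≡ 0 (mod 2).
    So t ≡ 0 (mod 2).
    Then x = 177 + 210·0 = 177, valid modulo lcm(210, 12) = 420: x ≡ 177 (mod 420).
Verify: 177 mod 15 = 12, 177 mod 14 = 9, 177 mod 12 = 9.

x ≡ 177 (mod 420).


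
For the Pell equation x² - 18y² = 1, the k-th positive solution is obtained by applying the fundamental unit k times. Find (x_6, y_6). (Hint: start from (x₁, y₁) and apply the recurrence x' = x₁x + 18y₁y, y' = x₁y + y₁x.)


Step 1: Find the fundamental solution (x₁, y₁) of x² - 18y² = 1.
  Expand √18 as a continued fraction. a₀ = ⌊√18⌋ = 4; iterate m_{k+1} = d_k·a_k − m_k, d_{k+1} = (18 − m_{k+1}²)/d_k, a_{k+1} = ⌊(a₀ + m_{k+1})/d_{k+1}⌋ (starting m₀ = 0, d₀ = 1), with convergents p_k = a_k·p_{k-1} + p_{k-2}, q_k = a_k·q_{k-1} + q_{k-2} (p₋₁ = 1, q₋₁ = 0):
  k = 0: a₀ = 4; p₀/q₀ = 4/1; p₀² − 18·q₀² = 16 − 18 = -2.
  k = 1: m = 4, d = 2, a = ⌊(4 + 4)/2⌋ = 4; p/q = (4·4 + 1)/(4·1 + 0) = 17/4; p² − 18·q² = 289 − 288 = 1.
  The first convergent with p² − 18·q² = 1 gives the fundamental solution (x₁, y₁) = (17, 4).
Step 2: Apply the recurrence (x_{n+1}, y_{n+1}) = (x₁x_n + 18y₁y_n, x₁y_n + y₁x_n) repeatedly.
  From (x_1, y_1) = (17, 4): x_2 = 17·17 + 18·4·4 = 577; y_2 = 17·4 + 4·17 = 136.
  From (x_2, y_2) = (577, 136): x_3 = 17·577 + 18·4·136 = 19601; y_3 = 17·136 + 4·577 = 4620.
  From (x_3, y_3) = (19601, 4620): x_4 = 17·19601 + 18·4·4620 = 665857; y_4 = 17·4620 + 4·19601 = 156944.
  From (x_4, y_4) = (665857, 156944): x_5 = 17·665857 + 18·4·156944 = 22619537; y_5 = 17·156944 + 4·665857 = 5331476.
  From (x_5, y_5) = (22619537, 5331476): x_6 = 17·22619537 + 18·4·5331476 = 768398401; y_6 = 17·5331476 + 4·22619537 = 181113240.
Step 3: Verify x_6² - 18·y_6² = 590436102659356801 - 590436102659356800 = 1 (should be 1). ✓

(x_1, y_1) = (17, 4); (x_6, y_6) = (768398401, 181113240).


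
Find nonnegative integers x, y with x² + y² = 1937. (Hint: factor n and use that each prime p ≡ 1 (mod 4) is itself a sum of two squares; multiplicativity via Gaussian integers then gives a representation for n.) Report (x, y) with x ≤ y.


Step 1: Factor n = 1937 = 13 · 149.
Step 2: Check the mod-4 condition on each prime factor: 13 ≡ 1 (mod 4), exponent 1; 149 ≡ 1 (mod 4), exponent 1.
All primes ≡ 3 (mod 4) appear to even exponent (or don't appear), so by the two-squares theorem n IS expressible as a sum of two squares.
Step 3: Build a representation. Here n = 13 · 149 is a product of primes ≡ 1 (mod 4). Each prime p ≡ 1 (mod 4) is itself a sum of two squares; find a² by testing p − a² for a perfect square:
  13: 13 − 1² = 12, 13 − 2² = 9 = 3² ⇒ 13 = 2² + 3².
  149: 149 − 1² = 148, 149 − 2² = 145, 149 − 3² = 140, 149 − 4² = 133, 149 − 5² = 124, 149 − 6² = 113, 149 − 7² = 100 = 10² ⇒ 149 = 7² + 10².
  Combine using the Brahmagupta–Fibonacci identity (a² + b²)(c² + d²) = (ac − bd)² + (ad + bc)² = (ac + bd)² + (ad − bc)²:
  13 · 149 = 1937: from (2² + 3²)(7² + 10²), take (2·7 − 3·10, 2·10 + 3·7) = (14 − 30, 20 + 21) = (-16, 41); dropping signs (only squares matter) gives (16, 41); check 16² + 41² = 256 + 1681 = 1937 ✓.
Step 4: Order so x ≤ y and verify: 16² + 41² = 256 + 1681 = 1937 = n. ✓

n = 1937 = 16² + 41² (one valid representation with x ≤ y).


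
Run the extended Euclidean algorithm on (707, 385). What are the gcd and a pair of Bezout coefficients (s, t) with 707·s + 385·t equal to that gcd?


Euclidean algorithm on (707, 385) — divide until remainder is 0:
  707 = 1 · 385 + 322
  385 = 1 · 322 + 63
  322 = 5 · 63 + 7
  63 = 9 · 7 + 0
gcd(707, 385) = 7.
Track Bezout coefficients alongside the remainders: start with r₀ = 707 = a·1 + b·0 (s = 1, t = 0) and r₁ = 385 = a·0 + b·1 (s = 0, t = 1); each new remainder r_{k+1} = r_{k-1} − q_k·r_k inherits s_{k+1} = s_{k-1} − q_k·s_k, t_{k+1} = t_{k-1} − q_k·t_k, so r_k = a·s_k + b·t_k at every step:
  q = 1: r = 322, s = 1 − 1·0 = 1, t = 0 − 1·1 = -1  (check: 707·1 + 385·(-1) = 322)
  q = 1: r = 63, s = 0 − 1·1 = -1, t = 1 − 1·(-1) = 2  (check: 707·(-1) + 385·2 = 63)
  q = 5: r = 7, s = 1 − 5·(-1) = 6, t = -1 − 5·2 = -11  (check: 707·6 + 385·(-11) = 7)
The row with r = 7 (the gcd) gives the Bezout coefficients s = 6, t = -11.
Result: 707 · (6) + 385 · (-11) = 7.

gcd(707, 385) = 7; s = 6, t = -11 (check: 707·6 + 385·(-11) = 7).


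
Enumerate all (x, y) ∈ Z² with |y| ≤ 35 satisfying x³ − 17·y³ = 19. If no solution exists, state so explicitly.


The equation is x³ - 17y³ = 19. For fixed y, x³ = 17·y³ + 19, so a solution requires the RHS to be a perfect cube.
Strategy: iterate y from -35 to 35, compute RHS = 17·y³ + 19, and check whether it is a (positive or negative) perfect cube.
Check small values of y:
  y = 0: RHS = 19 is not a perfect cube.
  y = 1: RHS = 36 is not a perfect cube.
  y = -1: RHS = 2 is not a perfect cube.
  y = 2: RHS = 155 is not a perfect cube.
  y = -2: RHS = -117 is not a perfect cube.
  y = 3: RHS = 478 is not a perfect cube.
  y = -3: RHS = -440 is not a perfect cube.
Continuing the search up to |y| = 35 finds no solutions either.
No (x, y) in the scanned range satisfies the equation.

No integer solutions with |y| ≤ 35.


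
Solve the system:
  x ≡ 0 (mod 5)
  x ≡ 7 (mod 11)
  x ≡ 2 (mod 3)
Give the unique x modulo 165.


Moduli 5, 11, 3 are pairwise coprime; by CRT there is a unique solution modulo M = 5 · 11 · 3 = 165.
Solve pairwise, accumulating the modulus:
  Start with x ≡ 0 (mod 5).
  Combine with x ≡ 7 (mod 11): since gcd(5, 11) = 1, we get a unique residue mod 55.
    Write x = 0 + 5·t and substitute into x ≡ 7 (mod 11): 5·t ≡ 7 − 0 = 7 (mod 11).
    The inverse of 5 mod 11 is 9 (since 5·9 = 45 = 4·11 + 1), so t ≡ 9·7 = 63 ≡ 8 (mod 11).
    Then x = 0 + 5·8 = 40, valid modulo lcm(5, 11) = 55: x ≡ 40 (mod 55).
  Combine with x ≡ 2 (mod 3): since gcd(55, 3) = 1, we get a unique residue mod 165.
    Write x = 40 + 55·t and substitute into x ≡ 2 (mod 3): 55·t ≡ 2 − 40 = -38 (mod 3).
    Reduce coefficients mod 3: 1·t ≡ 1 (mod 3).
    So t ≡ 1 (mod 3).
    Then x = 40 + 55·1 = 95, valid modulo lcm(55, 3) = 165: x ≡ 95 (mod 165).
Verify: 95 mod 5 = 0 ✓, 95 mod 11 = 7 ✓, 95 mod 3 = 2 ✓.

x ≡ 95 (mod 165).


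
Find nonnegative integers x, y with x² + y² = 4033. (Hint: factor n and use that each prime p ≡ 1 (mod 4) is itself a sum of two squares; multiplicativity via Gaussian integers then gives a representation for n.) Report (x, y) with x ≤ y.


Step 1: Factor n = 4033 = 37 · 109.
Step 2: Check the mod-4 condition on each prime factor: 37 ≡ 1 (mod 4), exponent 1; 109 ≡ 1 (mod 4), exponent 1.
All primes ≡ 3 (mod 4) appear to even exponent (or don't appear), so by the two-squares theorem n IS expressible as a sum of two squares.
Step 3: Build a representation. Here n = 37 · 109 is a product of primes ≡ 1 (mod 4). Each prime p ≡ 1 (mod 4) is itself a sum of two squares; find a² by testing p − a² for a perfect square:
  37: 37 − 1² = 36 = 6² ⇒ 37 = 1² + 6².
  109: 109 − 1² = 108, 109 − 2² = 105, 109 − 3² = 100 = 10² ⇒ 109 = 3² + 10².
  Combine using the Brahmagupta–Fibonacci identity (a² + b²)(c² + d²) = (ac − bd)² + (ad + bc)² = (ac + bd)² + (ad − bc)²:
  37 · 109 = 4033: from (1² + 6²)(3² + 10²), take (1·3 − 6·10, 1·10 + 6·3) = (3 − 60, 10 + 18) = (-57, 28); dropping signs (only squares matter) gives (57, 28); check 57² + 28² = 3249 + 784 = 4033 ✓.
Step 4: Order so x ≤ y and verify: 28² + 57² = 784 + 3249 = 4033 = n. ✓

n = 4033 = 28² + 57² (one valid representation with x ≤ y).


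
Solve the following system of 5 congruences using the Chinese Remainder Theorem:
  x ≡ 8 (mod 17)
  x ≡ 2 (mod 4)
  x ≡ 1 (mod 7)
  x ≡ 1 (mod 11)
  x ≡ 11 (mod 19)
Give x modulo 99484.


Product of moduli M = 17 · 4 · 7 · 11 · 19 = 99484.
Merge one congruence at a time:
  Start: x ≡ 8 (mod 17).
  Combine with x ≡ 2 (mod 4); new modulus lcm = 68.
    Write x = 8 + 17·t and substitute into x ≡ 2 (mod 4): 17·t ≡ 2 − 8 = -6 (mod 4).
    Reduce coefficients mod 4: 1·t ≡ 2 (mod 4).
    So t ≡ 2 (mod 4).
    Then x = 8 + 17·2 = 42, valid modulo lcm(17, 4) = 68: x ≡ 42 (mod 68).
  Combine with x ≡ 1 (mod 7); new modulus lcm = 476.
    Write x = 42 + 68·t and substitute into x ≡ 1 (mod 7): 68·t ≡ 1 − 42 = -41 (mod 7).
    Reduce coefficients mod 7: 5·t ≡ 1 (mod 7).
    The inverse of 5 mod 7 is 3 (since 5·3 = 15 = 2·7 + 1), so t ≡ 3·1 = 3 ≡ 3 (mod 7).
    Then x = 42 + 68·3 = 246, valid modulo lcm(68, 7) = 476: x ≡ 246 (mod 476).
  Combine with x ≡ 1 (mod 11); new modulus lcm = 5236.
    Write x = 246 + 476·t and substitute into x ≡ 1 (mod 11): 476·t ≡ 1 − 246 = -245 (mod 11).
    Reduce coefficients mod 11: 3·t ≡ 8 (mod 11).
    The inverse of 3 mod 11 is 4 (since 3·4 = 12 = 1·11 + 1), so t ≡ 4·8 = 32 ≡ 10 (mod 11).
    Then x = 246 + 476·10 = 5006, valid modulo lcm(476, 11) = 5236: x ≡ 5006 (mod 5236).
  Combine with x ≡ 11 (mod 19); new modulus lcm = 99484.
    Write x = 5006 + 5236·t and substitute into x ≡ 11 (mod 19): 5236·t ≡ 11 − 5006 = -4995 (mod 19).
    Reduce coefficients mod 19: 11·t ≡ 2 (mod 19).
    The inverse of 11 mod 19 is 7 (since 11·7 = 77 = 4·19 + 1), so t ≡ 7·2 = 14 ≡ 14 (mod 19).
    Then x = 5006 + 5236·14 = 78310, valid modulo lcm(5236, 19) = 99484: x ≡ 78310 (mod 99484).
Verify against each original: 78310 mod 17 = 8, 78310 mod 4 = 2, 78310 mod 7 = 1, 78310 mod 11 = 1, 78310 mod 19 = 11.

x ≡ 78310 (mod 99484).


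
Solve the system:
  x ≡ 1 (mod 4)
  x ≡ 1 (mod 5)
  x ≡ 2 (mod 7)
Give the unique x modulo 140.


Moduli 4, 5, 7 are pairwise coprime; by CRT there is a unique solution modulo M = 4 · 5 · 7 = 140.
Solve pairwise, accumulating the modulus:
  Start with x ≡ 1 (mod 4).
  Combine with x ≡ 1 (mod 5): since gcd(4, 5) = 1, we get a unique residue mod 20.
    Write x = 1 + 4·t and substitute into x ≡ 1 (mod 5): 4·t ≡ 1 − 1 = 0 (mod 5).
    The inverse of 4 mod 5 is 4 (since 4·4 = 16 = 3·5 + 1), so t ≡ 4·0 = 0 ≡ 0 (mod 5).
    Then x = 1 + 4·0 = 1, valid modulo lcm(4, 5) = 20: x ≡ 1 (mod 20).
  Combine with x ≡ 2 (mod 7): since gcd(20, 7) = 1, we get a unique residue mod 140.
    Write x = 1 + 20·t and substitute into x ≡ 2 (mod 7): 20·t ≡ 2 − 1 = 1 (mod 7).
    Reduce coefficients mod 7: 6·t ≡ 1 (mod 7).
    The inverse of 6 mod 7 is 6 (since 6·6 = 36 = 5·7 + 1), so t ≡ 6·1 = 6 ≡ 6 (mod 7).
    Then x = 1 + 20·6 = 121, valid modulo lcm(20, 7) = 140: x ≡ 121 (mod 140).
Verify: 121 mod 4 = 1 ✓, 121 mod 5 = 1 ✓, 121 mod 7 = 2 ✓.

x ≡ 121 (mod 140).


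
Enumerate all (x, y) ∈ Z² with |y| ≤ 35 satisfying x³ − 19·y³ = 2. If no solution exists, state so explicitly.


The equation is x³ - 19y³ = 2. For fixed y, x³ = 19·y³ + 2, so a solution requires the RHS to be a perfect cube.
Strategy: iterate y from -35 to 35, compute RHS = 19·y³ + 2, and check whether it is a (positive or negative) perfect cube.
Check small values of y:
  y = 0: RHS = 2 is not a perfect cube.
  y = 1: RHS = 21 is not a perfect cube.
  y = -1: RHS = -17 is not a perfect cube.
  y = 2: RHS = 154 is not a perfect cube.
  y = -2: RHS = -150 is not a perfect cube.
  y = 3: RHS = 515 is not a perfect cube.
  y = -3: RHS = -511 is not a perfect cube.
Continuing the search up to |y| = 35 finds no solutions either.
No (x, y) in the scanned range satisfies the equation.

No integer solutions with |y| ≤ 35.


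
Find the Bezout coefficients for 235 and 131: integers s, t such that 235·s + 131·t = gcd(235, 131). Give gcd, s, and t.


Euclidean algorithm on (235, 131) — divide until remainder is 0:
  235 = 1 · 131 + 104
  131 = 1 · 104 + 27
  104 = 3 · 27 + 23
  27 = 1 · 23 + 4
  23 = 5 · 4 + 3
  4 = 1 · 3 + 1
  3 = 3 · 1 + 0
gcd(235, 131) = 1.
Track Bezout coefficients alongside the remainders: start with r₀ = 235 = a·1 + b·0 (s = 1, t = 0) and r₁ = 131 = a·0 + b·1 (s = 0, t = 1); each new remainder r_{k+1} = r_{k-1} − q_k·r_k inherits s_{k+1} = s_{k-1} − q_k·s_k, t_{k+1} = t_{k-1} − q_k·t_k, so r_k = a·s_k + b·t_k at every step:
  q = 1: r = 104, s = 1 − 1·0 = 1, t = 0 − 1·1 = -1  (check: 235·1 + 131·(-1) = 104)
  q = 1: r = 27, s = 0 − 1·1 = -1, t = 1 − 1·(-1) = 2  (check: 235·(-1) + 131·2 = 27)
  q = 3: r = 23, s = 1 − 3·(-1) = 4, t = -1 − 3·2 = -7  (check: 235·4 + 131·(-7) = 23)
  q = 1: r = 4, s = -1 − 1·4 = -5, t = 2 − 1·(-7) = 9  (check: 235·(-5) + 131·9 = 4)
  q = 5: r = 3, s = 4 − 5·(-5) = 29, t = -7 − 5·9 = -52  (check: 235·29 + 131·(-52) = 3)
  q = 1: r = 1, s = -5 − 1·29 = -34, t = 9 − 1·(-52) = 61  (check: 235·(-34) + 131·61 = 1)
The row with r = 1 (the gcd) gives the Bezout coefficients s = -34, t = 61.
Result: 235 · (-34) + 131 · (61) = 1.

gcd(235, 131) = 1; s = -34, t = 61 (check: 235·(-34) + 131·61 = 1).
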